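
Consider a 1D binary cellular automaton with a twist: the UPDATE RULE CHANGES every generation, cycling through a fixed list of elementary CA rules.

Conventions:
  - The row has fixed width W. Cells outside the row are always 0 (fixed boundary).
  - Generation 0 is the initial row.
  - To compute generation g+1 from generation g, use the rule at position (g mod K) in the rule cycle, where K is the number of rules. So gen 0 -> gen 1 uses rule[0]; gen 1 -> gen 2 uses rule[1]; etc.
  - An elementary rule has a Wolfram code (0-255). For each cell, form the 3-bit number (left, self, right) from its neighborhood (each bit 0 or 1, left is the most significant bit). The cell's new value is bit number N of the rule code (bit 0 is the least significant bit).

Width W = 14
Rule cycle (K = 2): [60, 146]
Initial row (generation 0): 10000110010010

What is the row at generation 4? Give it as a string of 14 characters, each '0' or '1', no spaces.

Answer: 01011010000000

Derivation:
Gen 0: 10000110010010
Gen 1 (rule 60): 11000101011011
Gen 2 (rule 146): 00101000000000
Gen 3 (rule 60): 00111100000000
Gen 4 (rule 146): 01011010000000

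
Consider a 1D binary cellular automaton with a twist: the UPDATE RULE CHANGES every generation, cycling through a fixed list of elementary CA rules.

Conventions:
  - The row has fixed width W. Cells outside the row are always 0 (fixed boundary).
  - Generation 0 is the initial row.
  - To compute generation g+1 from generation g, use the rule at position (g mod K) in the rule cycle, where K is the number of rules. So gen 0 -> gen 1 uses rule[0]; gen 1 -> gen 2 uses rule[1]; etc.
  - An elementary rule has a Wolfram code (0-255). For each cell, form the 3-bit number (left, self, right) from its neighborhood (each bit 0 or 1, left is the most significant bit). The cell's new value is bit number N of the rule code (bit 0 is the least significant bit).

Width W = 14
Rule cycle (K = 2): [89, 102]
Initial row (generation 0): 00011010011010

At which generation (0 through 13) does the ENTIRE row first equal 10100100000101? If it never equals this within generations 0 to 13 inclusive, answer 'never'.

Answer: 12

Derivation:
Gen 0: 00011010011010
Gen 1 (rule 89): 11011001011001
Gen 2 (rule 102): 01101011101011
Gen 3 (rule 89): 01100010100011
Gen 4 (rule 102): 10100111100101
Gen 5 (rule 89): 00010100110000
Gen 6 (rule 102): 00111101010000
Gen 7 (rule 89): 10100100001111
Gen 8 (rule 102): 11101100010001
Gen 9 (rule 89): 10101111001100
Gen 10 (rule 102): 11110001010100
Gen 11 (rule 89): 10011100000011
Gen 12 (rule 102): 10100100000101
Gen 13 (rule 89): 00010011110000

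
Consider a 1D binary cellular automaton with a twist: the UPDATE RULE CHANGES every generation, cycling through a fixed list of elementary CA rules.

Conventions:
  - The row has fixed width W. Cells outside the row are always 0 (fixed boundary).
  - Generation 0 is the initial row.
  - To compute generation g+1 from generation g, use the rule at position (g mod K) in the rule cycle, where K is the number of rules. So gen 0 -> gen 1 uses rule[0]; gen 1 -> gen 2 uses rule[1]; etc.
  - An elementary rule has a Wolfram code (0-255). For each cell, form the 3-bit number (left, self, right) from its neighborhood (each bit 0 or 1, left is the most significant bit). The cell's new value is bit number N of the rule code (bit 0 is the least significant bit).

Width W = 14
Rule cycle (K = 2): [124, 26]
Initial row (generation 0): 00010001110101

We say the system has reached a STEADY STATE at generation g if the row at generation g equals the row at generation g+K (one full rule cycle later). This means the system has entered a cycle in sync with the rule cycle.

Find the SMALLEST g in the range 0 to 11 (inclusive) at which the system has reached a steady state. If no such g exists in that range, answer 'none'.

Gen 0: 00010001110101
Gen 1 (rule 124): 00011001011111
Gen 2 (rule 26): 00110110010000
Gen 3 (rule 124): 00111111011000
Gen 4 (rule 26): 01100000010100
Gen 5 (rule 124): 01110000011110
Gen 6 (rule 26): 11001000110001
Gen 7 (rule 124): 11101100111001
Gen 8 (rule 26): 10001011100110
Gen 9 (rule 124): 11001110110111
Gen 10 (rule 26): 10111000100100
Gen 11 (rule 124): 11101100110110
Gen 12 (rule 26): 10001011100101
Gen 13 (rule 124): 11001110110111

Answer: none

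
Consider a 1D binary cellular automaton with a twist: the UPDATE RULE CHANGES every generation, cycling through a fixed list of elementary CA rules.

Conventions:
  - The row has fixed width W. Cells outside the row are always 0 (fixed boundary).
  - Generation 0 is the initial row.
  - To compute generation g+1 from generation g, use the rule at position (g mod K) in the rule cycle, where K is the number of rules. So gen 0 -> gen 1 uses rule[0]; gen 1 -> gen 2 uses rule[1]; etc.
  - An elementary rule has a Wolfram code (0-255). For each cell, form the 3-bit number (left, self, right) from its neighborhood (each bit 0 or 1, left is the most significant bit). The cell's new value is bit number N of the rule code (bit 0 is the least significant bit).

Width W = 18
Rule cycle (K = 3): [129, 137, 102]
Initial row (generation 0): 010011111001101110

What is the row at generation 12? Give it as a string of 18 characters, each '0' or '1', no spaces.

Gen 0: 010011111001101110
Gen 1 (rule 129): 000001110000000100
Gen 2 (rule 137): 111101100111110001
Gen 3 (rule 102): 000110101000010011
Gen 4 (rule 129): 110000000011000000
Gen 5 (rule 137): 100111111010011111
Gen 6 (rule 102): 101000001110100001
Gen 7 (rule 129): 000011100100001100
Gen 8 (rule 137): 111011000001101001
Gen 9 (rule 102): 001101000010111011
Gen 10 (rule 129): 100000011000010000
Gen 11 (rule 137): 001111010011000111
Gen 12 (rule 102): 010001110101001001

Answer: 010001110101001001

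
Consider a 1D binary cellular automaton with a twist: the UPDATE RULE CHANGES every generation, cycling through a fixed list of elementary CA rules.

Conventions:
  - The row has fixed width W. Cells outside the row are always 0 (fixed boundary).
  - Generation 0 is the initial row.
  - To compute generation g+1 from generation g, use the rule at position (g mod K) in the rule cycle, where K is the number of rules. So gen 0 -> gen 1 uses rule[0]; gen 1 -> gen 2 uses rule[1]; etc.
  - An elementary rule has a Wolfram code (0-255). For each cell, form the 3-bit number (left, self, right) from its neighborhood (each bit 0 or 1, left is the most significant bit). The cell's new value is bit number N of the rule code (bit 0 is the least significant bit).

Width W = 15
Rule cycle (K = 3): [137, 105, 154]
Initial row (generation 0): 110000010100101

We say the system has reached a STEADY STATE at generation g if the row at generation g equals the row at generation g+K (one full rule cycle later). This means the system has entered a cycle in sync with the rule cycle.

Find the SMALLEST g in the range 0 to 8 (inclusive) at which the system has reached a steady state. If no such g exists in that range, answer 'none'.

Gen 0: 110000010100101
Gen 1 (rule 137): 100111000000000
Gen 2 (rule 105): 000101011111111
Gen 3 (rule 154): 001000011111110
Gen 4 (rule 137): 100011011111100
Gen 5 (rule 105): 001011110000101
Gen 6 (rule 154): 010011101001000
Gen 7 (rule 137): 000011000000011
Gen 8 (rule 105): 111011011111011
Gen 9 (rule 154): 110010011110010
Gen 10 (rule 137): 100000011100000
Gen 11 (rule 105): 001111010101111

Answer: none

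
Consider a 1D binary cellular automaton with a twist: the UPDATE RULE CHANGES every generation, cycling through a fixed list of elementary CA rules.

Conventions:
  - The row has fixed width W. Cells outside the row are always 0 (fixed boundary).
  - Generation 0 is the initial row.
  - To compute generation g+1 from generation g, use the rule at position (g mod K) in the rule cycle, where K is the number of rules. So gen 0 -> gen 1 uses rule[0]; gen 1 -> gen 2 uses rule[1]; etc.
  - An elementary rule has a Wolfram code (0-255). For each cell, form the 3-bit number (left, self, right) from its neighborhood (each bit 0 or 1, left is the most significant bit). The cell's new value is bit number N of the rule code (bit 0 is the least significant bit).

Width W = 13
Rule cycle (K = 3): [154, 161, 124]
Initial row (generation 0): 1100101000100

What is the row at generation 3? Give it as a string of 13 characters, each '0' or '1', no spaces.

Gen 0: 1100101000100
Gen 1 (rule 154): 1011000101010
Gen 2 (rule 161): 0100010010100
Gen 3 (rule 124): 0110011011110

Answer: 0110011011110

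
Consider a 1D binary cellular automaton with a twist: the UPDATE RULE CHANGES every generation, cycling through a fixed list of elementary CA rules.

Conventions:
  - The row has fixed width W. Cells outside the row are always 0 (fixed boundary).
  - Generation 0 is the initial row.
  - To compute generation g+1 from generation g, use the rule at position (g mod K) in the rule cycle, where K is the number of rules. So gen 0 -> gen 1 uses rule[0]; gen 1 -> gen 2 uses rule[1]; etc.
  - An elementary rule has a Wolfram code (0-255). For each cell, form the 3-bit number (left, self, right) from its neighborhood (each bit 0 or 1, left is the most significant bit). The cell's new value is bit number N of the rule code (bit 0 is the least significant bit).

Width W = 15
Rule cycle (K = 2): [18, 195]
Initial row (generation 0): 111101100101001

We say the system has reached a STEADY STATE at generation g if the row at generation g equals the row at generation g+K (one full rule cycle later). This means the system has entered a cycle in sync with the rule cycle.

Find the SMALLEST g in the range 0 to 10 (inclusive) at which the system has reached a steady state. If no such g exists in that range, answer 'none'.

Answer: 3

Derivation:
Gen 0: 111101100101001
Gen 1 (rule 18): 000000011000110
Gen 2 (rule 195): 111111101011010
Gen 3 (rule 18): 000000000000001
Gen 4 (rule 195): 111111111111110
Gen 5 (rule 18): 000000000000001
Gen 6 (rule 195): 111111111111110
Gen 7 (rule 18): 000000000000001
Gen 8 (rule 195): 111111111111110
Gen 9 (rule 18): 000000000000001
Gen 10 (rule 195): 111111111111110
Gen 11 (rule 18): 000000000000001
Gen 12 (rule 195): 111111111111110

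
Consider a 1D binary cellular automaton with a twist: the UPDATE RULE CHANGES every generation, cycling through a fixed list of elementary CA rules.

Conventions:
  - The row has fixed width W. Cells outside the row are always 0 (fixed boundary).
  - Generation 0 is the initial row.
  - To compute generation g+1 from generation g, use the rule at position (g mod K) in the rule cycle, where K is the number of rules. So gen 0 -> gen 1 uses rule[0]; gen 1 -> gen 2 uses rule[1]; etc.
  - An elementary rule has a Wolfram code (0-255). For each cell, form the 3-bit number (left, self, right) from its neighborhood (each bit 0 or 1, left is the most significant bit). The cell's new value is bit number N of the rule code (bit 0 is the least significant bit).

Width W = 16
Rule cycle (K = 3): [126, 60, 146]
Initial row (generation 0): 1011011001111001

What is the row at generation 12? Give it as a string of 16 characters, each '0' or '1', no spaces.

Answer: 0110100000000000

Derivation:
Gen 0: 1011011001111001
Gen 1 (rule 126): 1111111111001111
Gen 2 (rule 60): 1000000000101000
Gen 3 (rule 146): 0100000001000100
Gen 4 (rule 126): 1110000011101110
Gen 5 (rule 60): 1001000010011001
Gen 6 (rule 146): 0110100101100110
Gen 7 (rule 126): 1111111111111111
Gen 8 (rule 60): 1000000000000000
Gen 9 (rule 146): 0100000000000000
Gen 10 (rule 126): 1110000000000000
Gen 11 (rule 60): 1001000000000000
Gen 12 (rule 146): 0110100000000000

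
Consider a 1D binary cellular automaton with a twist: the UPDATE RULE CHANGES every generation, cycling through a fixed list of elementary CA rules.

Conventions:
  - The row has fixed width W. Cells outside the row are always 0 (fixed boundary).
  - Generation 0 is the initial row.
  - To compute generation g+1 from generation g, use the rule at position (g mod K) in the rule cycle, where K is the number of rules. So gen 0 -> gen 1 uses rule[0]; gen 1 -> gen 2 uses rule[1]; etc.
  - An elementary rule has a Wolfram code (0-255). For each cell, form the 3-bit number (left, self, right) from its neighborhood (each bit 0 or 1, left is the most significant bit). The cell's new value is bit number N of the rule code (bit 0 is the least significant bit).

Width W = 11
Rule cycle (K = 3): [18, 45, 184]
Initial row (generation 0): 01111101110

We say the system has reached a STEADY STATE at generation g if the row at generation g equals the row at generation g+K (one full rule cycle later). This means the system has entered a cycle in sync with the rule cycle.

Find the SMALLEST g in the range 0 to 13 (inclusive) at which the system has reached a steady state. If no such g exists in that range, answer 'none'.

Answer: 1

Derivation:
Gen 0: 01111101110
Gen 1 (rule 18): 10000000001
Gen 2 (rule 45): 10111111101
Gen 3 (rule 184): 01111111010
Gen 4 (rule 18): 10000000001
Gen 5 (rule 45): 10111111101
Gen 6 (rule 184): 01111111010
Gen 7 (rule 18): 10000000001
Gen 8 (rule 45): 10111111101
Gen 9 (rule 184): 01111111010
Gen 10 (rule 18): 10000000001
Gen 11 (rule 45): 10111111101
Gen 12 (rule 184): 01111111010
Gen 13 (rule 18): 10000000001
Gen 14 (rule 45): 10111111101
Gen 15 (rule 184): 01111111010
Gen 16 (rule 18): 10000000001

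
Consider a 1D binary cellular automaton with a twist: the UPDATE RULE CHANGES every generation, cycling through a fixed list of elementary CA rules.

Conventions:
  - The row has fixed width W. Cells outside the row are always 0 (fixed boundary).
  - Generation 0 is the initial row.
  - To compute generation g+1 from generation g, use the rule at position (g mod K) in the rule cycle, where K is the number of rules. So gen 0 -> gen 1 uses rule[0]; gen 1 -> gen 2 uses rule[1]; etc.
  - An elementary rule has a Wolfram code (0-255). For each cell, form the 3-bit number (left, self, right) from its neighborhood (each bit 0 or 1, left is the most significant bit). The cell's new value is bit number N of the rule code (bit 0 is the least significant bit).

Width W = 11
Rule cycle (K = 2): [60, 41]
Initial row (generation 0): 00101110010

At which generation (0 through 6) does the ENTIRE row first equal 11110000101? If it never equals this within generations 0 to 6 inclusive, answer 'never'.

Gen 0: 00101110010
Gen 1 (rule 60): 00111001011
Gen 2 (rule 41): 10100000110
Gen 3 (rule 60): 11110000101
Gen 4 (rule 41): 10000110010
Gen 5 (rule 60): 11000101011
Gen 6 (rule 41): 10010010110

Answer: 3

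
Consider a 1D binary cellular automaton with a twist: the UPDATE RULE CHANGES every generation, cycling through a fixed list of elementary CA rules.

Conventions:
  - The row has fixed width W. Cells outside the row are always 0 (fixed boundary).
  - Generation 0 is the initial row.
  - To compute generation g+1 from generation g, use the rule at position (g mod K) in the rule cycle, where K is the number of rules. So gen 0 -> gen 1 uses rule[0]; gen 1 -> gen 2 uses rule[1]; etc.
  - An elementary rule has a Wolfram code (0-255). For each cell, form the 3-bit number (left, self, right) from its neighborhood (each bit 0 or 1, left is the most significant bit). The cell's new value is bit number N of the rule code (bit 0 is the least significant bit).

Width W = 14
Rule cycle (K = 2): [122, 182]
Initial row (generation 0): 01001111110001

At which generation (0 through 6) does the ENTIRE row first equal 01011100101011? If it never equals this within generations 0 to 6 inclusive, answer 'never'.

Gen 0: 01001111110001
Gen 1 (rule 122): 10111000011010
Gen 2 (rule 182): 11010100100111
Gen 3 (rule 122): 11101011011101
Gen 4 (rule 182): 01011100101011
Gen 5 (rule 122): 10110111010111
Gen 6 (rule 182): 11001010111010

Answer: 4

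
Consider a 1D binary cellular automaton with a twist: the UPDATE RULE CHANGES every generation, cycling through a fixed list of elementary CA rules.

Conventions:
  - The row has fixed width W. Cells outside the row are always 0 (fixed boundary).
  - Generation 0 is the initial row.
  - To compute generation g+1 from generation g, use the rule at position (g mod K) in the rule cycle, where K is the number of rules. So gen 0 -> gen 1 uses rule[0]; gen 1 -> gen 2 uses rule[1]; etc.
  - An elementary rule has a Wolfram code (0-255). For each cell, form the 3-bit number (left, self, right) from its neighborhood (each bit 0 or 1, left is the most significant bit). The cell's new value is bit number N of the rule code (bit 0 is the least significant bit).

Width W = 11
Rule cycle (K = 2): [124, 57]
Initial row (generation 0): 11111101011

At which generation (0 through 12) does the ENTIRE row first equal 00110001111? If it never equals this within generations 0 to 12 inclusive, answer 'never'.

Gen 0: 11111101011
Gen 1 (rule 124): 10000111111
Gen 2 (rule 57): 01110100000
Gen 3 (rule 124): 01011110000
Gen 4 (rule 57): 00110001111
Gen 5 (rule 124): 00111001001
Gen 6 (rule 57): 10100100100
Gen 7 (rule 124): 11110110110
Gen 8 (rule 57): 10001101101
Gen 9 (rule 124): 11001111111
Gen 10 (rule 57): 10101000000
Gen 11 (rule 124): 11111100000
Gen 12 (rule 57): 10000011111

Answer: 4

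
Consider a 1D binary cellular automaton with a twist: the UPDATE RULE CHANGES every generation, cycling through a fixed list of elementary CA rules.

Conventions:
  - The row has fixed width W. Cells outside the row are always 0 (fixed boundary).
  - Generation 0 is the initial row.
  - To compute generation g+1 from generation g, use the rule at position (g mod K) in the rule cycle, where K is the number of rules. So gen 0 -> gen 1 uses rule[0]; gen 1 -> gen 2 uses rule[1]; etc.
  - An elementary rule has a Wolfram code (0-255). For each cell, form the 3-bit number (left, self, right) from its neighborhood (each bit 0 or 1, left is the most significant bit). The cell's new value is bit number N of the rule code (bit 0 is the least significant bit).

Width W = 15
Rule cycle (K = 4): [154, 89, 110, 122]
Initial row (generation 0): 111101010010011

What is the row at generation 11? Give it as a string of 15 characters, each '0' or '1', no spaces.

Answer: 101111101111101

Derivation:
Gen 0: 111101010010011
Gen 1 (rule 154): 111000001101110
Gen 2 (rule 89): 101111101101011
Gen 3 (rule 110): 111000111111111
Gen 4 (rule 122): 101101100000001
Gen 5 (rule 154): 001001010000010
Gen 6 (rule 89): 100100001111001
Gen 7 (rule 110): 101100011001011
Gen 8 (rule 122): 011110111110111
Gen 9 (rule 154): 111100111100110
Gen 10 (rule 89): 100110100110111
Gen 11 (rule 110): 101111101111101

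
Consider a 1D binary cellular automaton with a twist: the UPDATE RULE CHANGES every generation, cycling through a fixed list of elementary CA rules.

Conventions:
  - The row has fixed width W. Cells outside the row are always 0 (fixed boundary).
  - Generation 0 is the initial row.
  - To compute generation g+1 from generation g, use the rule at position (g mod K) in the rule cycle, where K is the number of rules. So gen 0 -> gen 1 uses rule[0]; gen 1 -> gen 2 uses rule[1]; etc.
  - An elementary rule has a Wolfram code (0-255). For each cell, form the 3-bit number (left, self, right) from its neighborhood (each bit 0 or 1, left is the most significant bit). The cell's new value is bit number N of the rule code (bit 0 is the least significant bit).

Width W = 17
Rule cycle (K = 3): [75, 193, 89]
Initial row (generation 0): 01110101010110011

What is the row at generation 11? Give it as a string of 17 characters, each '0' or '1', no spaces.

Gen 0: 01110101010110011
Gen 1 (rule 75): 11010000000110111
Gen 2 (rule 193): 01000111110010011
Gen 3 (rule 89): 00110100011001011
Gen 4 (rule 75): 11110001111010011
Gen 5 (rule 193): 01110100111000001
Gen 6 (rule 89): 01010010101111100
Gen 7 (rule 75): 10000100001000101
Gen 8 (rule 193): 00110001100010000
Gen 9 (rule 89): 10111101111001111
Gen 10 (rule 75): 00100101001011001
Gen 11 (rule 193): 10000000000001000

Answer: 10000000000001000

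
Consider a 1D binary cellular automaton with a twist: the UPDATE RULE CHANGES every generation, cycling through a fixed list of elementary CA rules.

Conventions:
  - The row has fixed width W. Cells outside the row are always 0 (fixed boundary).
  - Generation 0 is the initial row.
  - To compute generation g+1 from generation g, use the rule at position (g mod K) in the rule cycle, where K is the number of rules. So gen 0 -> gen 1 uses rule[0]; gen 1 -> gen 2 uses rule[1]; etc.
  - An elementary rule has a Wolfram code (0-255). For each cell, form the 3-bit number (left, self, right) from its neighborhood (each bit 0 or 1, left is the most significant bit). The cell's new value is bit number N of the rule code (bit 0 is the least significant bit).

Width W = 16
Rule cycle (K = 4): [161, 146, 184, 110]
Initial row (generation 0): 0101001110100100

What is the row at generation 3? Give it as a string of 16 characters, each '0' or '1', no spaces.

Answer: 0010100100010001

Derivation:
Gen 0: 0101001110100100
Gen 1 (rule 161): 0010000101000001
Gen 2 (rule 146): 0101001000100010
Gen 3 (rule 184): 0010100100010001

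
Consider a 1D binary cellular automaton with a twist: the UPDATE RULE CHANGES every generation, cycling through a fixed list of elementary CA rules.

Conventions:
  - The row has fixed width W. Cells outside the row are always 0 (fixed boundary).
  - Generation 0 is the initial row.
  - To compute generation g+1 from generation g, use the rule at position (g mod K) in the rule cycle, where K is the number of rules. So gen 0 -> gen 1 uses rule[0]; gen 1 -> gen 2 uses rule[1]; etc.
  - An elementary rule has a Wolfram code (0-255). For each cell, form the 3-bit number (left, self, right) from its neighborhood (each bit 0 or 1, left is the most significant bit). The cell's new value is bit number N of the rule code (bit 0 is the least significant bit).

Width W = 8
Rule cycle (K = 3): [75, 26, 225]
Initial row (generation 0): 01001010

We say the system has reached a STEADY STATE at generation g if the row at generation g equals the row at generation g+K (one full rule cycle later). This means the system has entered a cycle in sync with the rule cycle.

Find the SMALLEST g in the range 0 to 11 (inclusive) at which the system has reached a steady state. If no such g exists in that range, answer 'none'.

Answer: 11

Derivation:
Gen 0: 01001010
Gen 1 (rule 75): 10010000
Gen 2 (rule 26): 01101000
Gen 3 (rule 225): 00110011
Gen 4 (rule 75): 11110111
Gen 5 (rule 26): 10000100
Gen 6 (rule 225): 00110001
Gen 7 (rule 75): 11110110
Gen 8 (rule 26): 10000101
Gen 9 (rule 225): 00110010
Gen 10 (rule 75): 11110100
Gen 11 (rule 26): 10000010
Gen 12 (rule 225): 00111000
Gen 13 (rule 75): 11101011
Gen 14 (rule 26): 10000010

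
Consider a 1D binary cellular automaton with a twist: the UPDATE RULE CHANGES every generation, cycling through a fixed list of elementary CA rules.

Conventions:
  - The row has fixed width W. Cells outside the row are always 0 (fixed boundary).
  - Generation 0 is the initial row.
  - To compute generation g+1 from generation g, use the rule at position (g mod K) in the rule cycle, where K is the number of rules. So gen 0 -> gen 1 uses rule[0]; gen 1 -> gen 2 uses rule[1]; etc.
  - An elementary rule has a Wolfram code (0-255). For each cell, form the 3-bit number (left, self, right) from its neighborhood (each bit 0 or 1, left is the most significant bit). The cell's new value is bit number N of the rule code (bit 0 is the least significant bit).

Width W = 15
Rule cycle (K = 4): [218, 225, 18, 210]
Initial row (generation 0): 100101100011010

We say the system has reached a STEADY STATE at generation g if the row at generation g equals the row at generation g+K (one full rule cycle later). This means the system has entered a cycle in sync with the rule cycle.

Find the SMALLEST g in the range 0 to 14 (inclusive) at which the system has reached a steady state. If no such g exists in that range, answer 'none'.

Answer: none

Derivation:
Gen 0: 100101100011010
Gen 1 (rule 218): 011001110111001
Gen 2 (rule 225): 001000111011000
Gen 3 (rule 18): 010101000000100
Gen 4 (rule 210): 100000100001010
Gen 5 (rule 218): 010001010010001
Gen 6 (rule 225): 000100100000100
Gen 7 (rule 18): 001011010001010
Gen 8 (rule 210): 010001001010001
Gen 9 (rule 218): 101010110001010
Gen 10 (rule 225): 010101010100100
Gen 11 (rule 18): 100000000011010
Gen 12 (rule 210): 010000000101001
Gen 13 (rule 218): 101000001000110
Gen 14 (rule 225): 010011100010010
Gen 15 (rule 18): 101100010101101
Gen 16 (rule 210): 000110100000100
Gen 17 (rule 218): 001110010001010
Gen 18 (rule 225): 100110000100100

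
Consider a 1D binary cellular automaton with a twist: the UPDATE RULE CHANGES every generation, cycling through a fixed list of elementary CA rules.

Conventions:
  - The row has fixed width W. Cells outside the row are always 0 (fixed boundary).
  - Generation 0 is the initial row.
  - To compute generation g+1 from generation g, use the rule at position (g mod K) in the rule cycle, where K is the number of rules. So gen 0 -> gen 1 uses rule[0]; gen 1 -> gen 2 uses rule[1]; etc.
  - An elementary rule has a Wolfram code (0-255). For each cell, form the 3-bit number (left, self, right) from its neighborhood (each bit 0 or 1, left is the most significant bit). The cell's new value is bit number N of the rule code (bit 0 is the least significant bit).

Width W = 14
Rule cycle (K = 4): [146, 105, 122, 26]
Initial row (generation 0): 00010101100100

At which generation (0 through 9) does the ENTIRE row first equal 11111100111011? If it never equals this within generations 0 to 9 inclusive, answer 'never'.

Answer: never

Derivation:
Gen 0: 00010101100100
Gen 1 (rule 146): 00100000011010
Gen 2 (rule 105): 10001111011100
Gen 3 (rule 122): 01011001110110
Gen 4 (rule 26): 10010111000101
Gen 5 (rule 146): 01100010101000
Gen 6 (rule 105): 01101001010011
Gen 7 (rule 122): 11110110101111
Gen 8 (rule 26): 10000100001000
Gen 9 (rule 146): 01001010010100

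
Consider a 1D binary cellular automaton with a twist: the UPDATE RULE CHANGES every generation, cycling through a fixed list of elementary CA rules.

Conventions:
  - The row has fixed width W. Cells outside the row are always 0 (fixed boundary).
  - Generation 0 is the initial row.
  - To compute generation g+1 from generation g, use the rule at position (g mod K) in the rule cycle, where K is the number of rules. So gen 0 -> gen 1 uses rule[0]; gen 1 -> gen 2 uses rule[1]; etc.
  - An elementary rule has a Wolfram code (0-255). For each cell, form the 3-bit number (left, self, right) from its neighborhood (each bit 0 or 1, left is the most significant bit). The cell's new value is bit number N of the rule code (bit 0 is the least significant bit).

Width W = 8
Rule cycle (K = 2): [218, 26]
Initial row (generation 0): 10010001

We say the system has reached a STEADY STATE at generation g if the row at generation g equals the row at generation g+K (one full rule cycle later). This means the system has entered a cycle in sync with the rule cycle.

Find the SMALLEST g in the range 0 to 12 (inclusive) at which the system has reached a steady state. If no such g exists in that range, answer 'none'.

Gen 0: 10010001
Gen 1 (rule 218): 01101010
Gen 2 (rule 26): 11000001
Gen 3 (rule 218): 11100010
Gen 4 (rule 26): 10010101
Gen 5 (rule 218): 01100000
Gen 6 (rule 26): 11010000
Gen 7 (rule 218): 11001000
Gen 8 (rule 26): 10110100
Gen 9 (rule 218): 00110010
Gen 10 (rule 26): 01101101
Gen 11 (rule 218): 11101100
Gen 12 (rule 26): 10001010
Gen 13 (rule 218): 01010001
Gen 14 (rule 26): 10001010

Answer: 12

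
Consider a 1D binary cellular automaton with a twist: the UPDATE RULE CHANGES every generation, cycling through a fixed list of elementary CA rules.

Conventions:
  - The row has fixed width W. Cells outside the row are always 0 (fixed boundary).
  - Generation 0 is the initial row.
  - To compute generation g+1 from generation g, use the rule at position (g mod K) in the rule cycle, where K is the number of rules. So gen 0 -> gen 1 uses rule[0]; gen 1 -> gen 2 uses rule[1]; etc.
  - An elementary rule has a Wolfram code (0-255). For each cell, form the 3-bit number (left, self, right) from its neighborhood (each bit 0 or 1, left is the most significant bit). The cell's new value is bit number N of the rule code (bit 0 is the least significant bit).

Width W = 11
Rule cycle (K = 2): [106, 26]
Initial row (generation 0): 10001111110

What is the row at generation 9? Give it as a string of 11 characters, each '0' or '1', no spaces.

Answer: 11000100010

Derivation:
Gen 0: 10001111110
Gen 1 (rule 106): 00011000010
Gen 2 (rule 26): 00110100101
Gen 3 (rule 106): 01111001010
Gen 4 (rule 26): 11000110001
Gen 5 (rule 106): 11001110010
Gen 6 (rule 26): 10111001101
Gen 7 (rule 106): 01101011110
Gen 8 (rule 26): 11000010001
Gen 9 (rule 106): 11000100010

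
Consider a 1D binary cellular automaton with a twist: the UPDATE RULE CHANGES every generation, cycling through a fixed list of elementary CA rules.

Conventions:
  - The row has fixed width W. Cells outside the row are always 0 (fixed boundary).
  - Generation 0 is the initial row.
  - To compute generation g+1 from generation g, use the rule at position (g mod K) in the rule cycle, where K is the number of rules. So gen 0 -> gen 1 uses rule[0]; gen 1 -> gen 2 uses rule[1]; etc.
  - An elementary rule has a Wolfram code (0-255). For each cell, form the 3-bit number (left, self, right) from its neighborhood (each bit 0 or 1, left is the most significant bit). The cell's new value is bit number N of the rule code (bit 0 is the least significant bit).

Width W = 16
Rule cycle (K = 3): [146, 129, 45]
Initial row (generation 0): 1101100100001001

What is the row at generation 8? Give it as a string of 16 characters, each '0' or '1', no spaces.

Gen 0: 1101100100001001
Gen 1 (rule 146): 0000011010010110
Gen 2 (rule 129): 1111000000000000
Gen 3 (rule 45): 1000011111111111
Gen 4 (rule 146): 0100101111111110
Gen 5 (rule 129): 0000000111111100
Gen 6 (rule 45): 1111110100000001
Gen 7 (rule 146): 0111100010000010
Gen 8 (rule 129): 0011001000111000

Answer: 0011001000111000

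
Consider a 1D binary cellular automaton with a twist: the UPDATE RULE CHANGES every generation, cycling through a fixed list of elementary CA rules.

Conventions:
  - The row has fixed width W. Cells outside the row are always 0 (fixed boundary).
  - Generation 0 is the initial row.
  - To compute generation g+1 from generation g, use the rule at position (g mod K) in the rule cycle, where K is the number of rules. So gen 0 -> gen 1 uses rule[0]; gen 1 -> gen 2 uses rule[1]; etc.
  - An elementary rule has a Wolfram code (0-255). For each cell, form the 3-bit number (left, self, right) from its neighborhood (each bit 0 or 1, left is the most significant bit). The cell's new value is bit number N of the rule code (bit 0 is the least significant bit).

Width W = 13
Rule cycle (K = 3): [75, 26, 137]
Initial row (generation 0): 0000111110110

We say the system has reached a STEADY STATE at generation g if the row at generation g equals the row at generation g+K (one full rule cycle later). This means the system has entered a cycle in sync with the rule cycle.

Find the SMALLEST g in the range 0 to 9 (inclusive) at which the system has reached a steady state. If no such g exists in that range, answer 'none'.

Answer: none

Derivation:
Gen 0: 0000111110110
Gen 1 (rule 75): 1111100010110
Gen 2 (rule 26): 1000010100101
Gen 3 (rule 137): 0011000000000
Gen 4 (rule 75): 1111011111111
Gen 5 (rule 26): 1000010000000
Gen 6 (rule 137): 0011000111111
Gen 7 (rule 75): 1111011100001
Gen 8 (rule 26): 1000010010010
Gen 9 (rule 137): 0011000000000
Gen 10 (rule 75): 1111011111111
Gen 11 (rule 26): 1000010000000
Gen 12 (rule 137): 0011000111111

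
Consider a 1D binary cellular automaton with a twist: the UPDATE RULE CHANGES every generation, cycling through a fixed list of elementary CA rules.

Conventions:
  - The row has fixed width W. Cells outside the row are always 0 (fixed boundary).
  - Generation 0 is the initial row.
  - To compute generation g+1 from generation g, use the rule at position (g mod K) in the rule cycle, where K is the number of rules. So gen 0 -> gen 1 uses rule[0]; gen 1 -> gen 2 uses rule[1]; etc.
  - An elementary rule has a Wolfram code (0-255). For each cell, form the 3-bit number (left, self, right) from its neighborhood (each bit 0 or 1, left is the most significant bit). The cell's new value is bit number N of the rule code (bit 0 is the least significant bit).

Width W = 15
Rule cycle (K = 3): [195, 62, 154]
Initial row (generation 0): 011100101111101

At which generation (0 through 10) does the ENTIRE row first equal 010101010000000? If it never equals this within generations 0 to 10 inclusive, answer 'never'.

Answer: 4

Derivation:
Gen 0: 011100101111101
Gen 1 (rule 195): 101101000111100
Gen 2 (rule 62): 111011101100010
Gen 3 (rule 154): 110011001010101
Gen 4 (rule 195): 010101010000000
Gen 5 (rule 62): 111111111000000
Gen 6 (rule 154): 111111110100000
Gen 7 (rule 195): 011111110001111
Gen 8 (rule 62): 110000001011000
Gen 9 (rule 154): 101000010010100
Gen 10 (rule 195): 000011100100001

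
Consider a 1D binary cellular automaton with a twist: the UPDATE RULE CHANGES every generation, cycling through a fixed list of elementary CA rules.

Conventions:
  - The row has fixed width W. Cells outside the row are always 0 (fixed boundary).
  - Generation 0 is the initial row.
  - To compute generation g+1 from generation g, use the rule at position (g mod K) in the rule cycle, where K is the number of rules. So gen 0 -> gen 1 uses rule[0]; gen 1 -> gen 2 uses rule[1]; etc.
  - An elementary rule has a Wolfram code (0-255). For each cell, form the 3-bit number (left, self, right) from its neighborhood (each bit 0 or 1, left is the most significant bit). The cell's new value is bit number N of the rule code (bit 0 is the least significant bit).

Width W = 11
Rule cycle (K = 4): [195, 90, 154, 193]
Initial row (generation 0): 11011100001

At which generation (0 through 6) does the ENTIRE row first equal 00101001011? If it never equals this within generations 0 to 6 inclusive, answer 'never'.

Gen 0: 11011100001
Gen 1 (rule 195): 01001101110
Gen 2 (rule 90): 10111101011
Gen 3 (rule 154): 00111000010
Gen 4 (rule 193): 10011011000
Gen 5 (rule 195): 00101001011
Gen 6 (rule 90): 01000110011

Answer: 5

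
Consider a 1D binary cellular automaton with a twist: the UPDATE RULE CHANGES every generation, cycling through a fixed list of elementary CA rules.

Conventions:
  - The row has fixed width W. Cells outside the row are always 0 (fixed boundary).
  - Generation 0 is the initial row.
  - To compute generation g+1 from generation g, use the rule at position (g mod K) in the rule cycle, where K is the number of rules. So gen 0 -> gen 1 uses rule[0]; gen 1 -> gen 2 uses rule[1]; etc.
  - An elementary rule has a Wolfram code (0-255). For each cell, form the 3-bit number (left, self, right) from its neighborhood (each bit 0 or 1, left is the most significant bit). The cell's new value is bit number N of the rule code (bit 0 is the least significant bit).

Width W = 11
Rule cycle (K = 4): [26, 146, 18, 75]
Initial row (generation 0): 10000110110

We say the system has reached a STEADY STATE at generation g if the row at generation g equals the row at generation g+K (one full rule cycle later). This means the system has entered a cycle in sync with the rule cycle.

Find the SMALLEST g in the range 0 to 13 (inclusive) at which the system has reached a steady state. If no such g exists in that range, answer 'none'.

Gen 0: 10000110110
Gen 1 (rule 26): 01001100101
Gen 2 (rule 146): 10110011000
Gen 3 (rule 18): 00001100100
Gen 4 (rule 75): 11111101001
Gen 5 (rule 26): 10000000110
Gen 6 (rule 146): 01000001001
Gen 7 (rule 18): 10100010110
Gen 8 (rule 75): 00001100110
Gen 9 (rule 26): 00011011101
Gen 10 (rule 146): 00100001000
Gen 11 (rule 18): 01010010100
Gen 12 (rule 75): 10000100001
Gen 13 (rule 26): 01001010010
Gen 14 (rule 146): 10110001101
Gen 15 (rule 18): 00001010000
Gen 16 (rule 75): 11110000111
Gen 17 (rule 26): 10001001100

Answer: none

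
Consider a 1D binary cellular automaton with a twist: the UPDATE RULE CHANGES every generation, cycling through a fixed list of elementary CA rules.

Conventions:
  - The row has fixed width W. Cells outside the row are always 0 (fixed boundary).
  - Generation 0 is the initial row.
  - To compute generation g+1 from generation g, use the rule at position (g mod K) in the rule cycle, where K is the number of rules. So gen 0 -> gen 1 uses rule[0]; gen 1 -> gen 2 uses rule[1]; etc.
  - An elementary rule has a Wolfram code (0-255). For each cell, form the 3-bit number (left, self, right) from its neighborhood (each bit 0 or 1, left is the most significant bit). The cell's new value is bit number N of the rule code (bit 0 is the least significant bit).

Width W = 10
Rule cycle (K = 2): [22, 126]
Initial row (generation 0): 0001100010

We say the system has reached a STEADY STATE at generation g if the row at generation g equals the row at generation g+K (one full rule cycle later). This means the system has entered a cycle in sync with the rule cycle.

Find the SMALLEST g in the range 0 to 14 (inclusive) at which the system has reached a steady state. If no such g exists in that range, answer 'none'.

Answer: 9

Derivation:
Gen 0: 0001100010
Gen 1 (rule 22): 0010010111
Gen 2 (rule 126): 0111111101
Gen 3 (rule 22): 1000000001
Gen 4 (rule 126): 1100000011
Gen 5 (rule 22): 0010000100
Gen 6 (rule 126): 0111001110
Gen 7 (rule 22): 1000110001
Gen 8 (rule 126): 1101111011
Gen 9 (rule 22): 0000000000
Gen 10 (rule 126): 0000000000
Gen 11 (rule 22): 0000000000
Gen 12 (rule 126): 0000000000
Gen 13 (rule 22): 0000000000
Gen 14 (rule 126): 0000000000
Gen 15 (rule 22): 0000000000
Gen 16 (rule 126): 0000000000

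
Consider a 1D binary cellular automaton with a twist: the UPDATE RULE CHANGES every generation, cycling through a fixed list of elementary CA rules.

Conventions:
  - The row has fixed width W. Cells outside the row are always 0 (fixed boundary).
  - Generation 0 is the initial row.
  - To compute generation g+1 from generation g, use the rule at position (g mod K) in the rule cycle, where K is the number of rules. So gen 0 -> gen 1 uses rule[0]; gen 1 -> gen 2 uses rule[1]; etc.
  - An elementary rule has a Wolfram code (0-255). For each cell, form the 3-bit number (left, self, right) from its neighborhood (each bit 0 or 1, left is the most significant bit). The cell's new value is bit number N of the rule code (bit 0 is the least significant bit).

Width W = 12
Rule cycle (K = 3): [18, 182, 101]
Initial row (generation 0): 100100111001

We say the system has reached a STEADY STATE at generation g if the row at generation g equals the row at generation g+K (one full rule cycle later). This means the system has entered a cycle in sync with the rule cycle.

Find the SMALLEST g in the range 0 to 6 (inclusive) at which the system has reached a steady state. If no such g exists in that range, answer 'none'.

Answer: 0

Derivation:
Gen 0: 100100111001
Gen 1 (rule 18): 011011000110
Gen 2 (rule 182): 100100101001
Gen 3 (rule 101): 100100111001
Gen 4 (rule 18): 011011000110
Gen 5 (rule 182): 100100101001
Gen 6 (rule 101): 100100111001
Gen 7 (rule 18): 011011000110
Gen 8 (rule 182): 100100101001
Gen 9 (rule 101): 100100111001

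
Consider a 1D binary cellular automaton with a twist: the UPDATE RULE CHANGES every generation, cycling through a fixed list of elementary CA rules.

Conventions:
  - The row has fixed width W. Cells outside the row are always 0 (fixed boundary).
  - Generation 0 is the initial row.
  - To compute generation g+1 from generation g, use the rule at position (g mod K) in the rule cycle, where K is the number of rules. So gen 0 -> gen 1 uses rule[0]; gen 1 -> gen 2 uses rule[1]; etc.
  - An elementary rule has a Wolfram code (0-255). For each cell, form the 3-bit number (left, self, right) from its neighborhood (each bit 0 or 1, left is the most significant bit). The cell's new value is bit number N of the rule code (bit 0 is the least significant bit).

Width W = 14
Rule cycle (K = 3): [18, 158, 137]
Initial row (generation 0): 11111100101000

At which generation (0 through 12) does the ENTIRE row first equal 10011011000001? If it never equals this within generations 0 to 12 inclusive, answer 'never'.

Answer: never

Derivation:
Gen 0: 11111100101000
Gen 1 (rule 18): 00000011000100
Gen 2 (rule 158): 00000110101110
Gen 3 (rule 137): 11110100001100
Gen 4 (rule 18): 00000010010010
Gen 5 (rule 158): 00000111111111
Gen 6 (rule 137): 11110111111110
Gen 7 (rule 18): 00000000000001
Gen 8 (rule 158): 00000000000011
Gen 9 (rule 137): 11111111111010
Gen 10 (rule 18): 00000000000001
Gen 11 (rule 158): 00000000000011
Gen 12 (rule 137): 11111111111010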